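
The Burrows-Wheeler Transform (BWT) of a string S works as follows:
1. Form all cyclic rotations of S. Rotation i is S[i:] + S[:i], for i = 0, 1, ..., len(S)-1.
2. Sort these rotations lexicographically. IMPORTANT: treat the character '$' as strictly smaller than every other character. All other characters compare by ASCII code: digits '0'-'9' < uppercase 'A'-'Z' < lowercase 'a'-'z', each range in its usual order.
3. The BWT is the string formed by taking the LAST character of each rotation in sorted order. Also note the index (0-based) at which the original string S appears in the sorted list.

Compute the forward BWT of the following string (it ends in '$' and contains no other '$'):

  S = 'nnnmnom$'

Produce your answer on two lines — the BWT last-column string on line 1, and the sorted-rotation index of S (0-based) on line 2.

All 8 rotations (rotation i = S[i:]+S[:i]):
  rot[0] = nnnmnom$
  rot[1] = nnmnom$n
  rot[2] = nmnom$nn
  rot[3] = mnom$nnn
  rot[4] = nom$nnnm
  rot[5] = om$nnnmn
  rot[6] = m$nnnmno
  rot[7] = $nnnmnom
Sorted (with $ < everything):
  sorted[0] = $nnnmnom  (last char: 'm')
  sorted[1] = m$nnnmno  (last char: 'o')
  sorted[2] = mnom$nnn  (last char: 'n')
  sorted[3] = nmnom$nn  (last char: 'n')
  sorted[4] = nnmnom$n  (last char: 'n')
  sorted[5] = nnnmnom$  (last char: '$')
  sorted[6] = nom$nnnm  (last char: 'm')
  sorted[7] = om$nnnmn  (last char: 'n')
Last column: monnn$mn
Original string S is at sorted index 5

Answer: monnn$mn
5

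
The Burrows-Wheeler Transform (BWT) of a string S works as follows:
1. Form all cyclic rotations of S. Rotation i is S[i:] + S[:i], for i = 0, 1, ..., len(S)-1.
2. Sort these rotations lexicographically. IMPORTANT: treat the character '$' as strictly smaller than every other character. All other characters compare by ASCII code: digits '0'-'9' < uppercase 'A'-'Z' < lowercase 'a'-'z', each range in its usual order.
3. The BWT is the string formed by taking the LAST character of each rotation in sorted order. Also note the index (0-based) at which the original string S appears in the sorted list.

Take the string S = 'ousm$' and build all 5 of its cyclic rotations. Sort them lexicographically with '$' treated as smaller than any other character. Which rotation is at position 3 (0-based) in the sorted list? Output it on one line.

Answer: sm$ou

Derivation:
All 5 rotations (rotation i = S[i:]+S[:i]):
  rot[0] = ousm$
  rot[1] = usm$o
  rot[2] = sm$ou
  rot[3] = m$ous
  rot[4] = $ousm
Sorted (with $ < everything):
  sorted[0] = $ousm
  sorted[1] = m$ous
  sorted[2] = ousm$
  sorted[3] = sm$ou
  sorted[4] = usm$o
sorted[3] = sm$ou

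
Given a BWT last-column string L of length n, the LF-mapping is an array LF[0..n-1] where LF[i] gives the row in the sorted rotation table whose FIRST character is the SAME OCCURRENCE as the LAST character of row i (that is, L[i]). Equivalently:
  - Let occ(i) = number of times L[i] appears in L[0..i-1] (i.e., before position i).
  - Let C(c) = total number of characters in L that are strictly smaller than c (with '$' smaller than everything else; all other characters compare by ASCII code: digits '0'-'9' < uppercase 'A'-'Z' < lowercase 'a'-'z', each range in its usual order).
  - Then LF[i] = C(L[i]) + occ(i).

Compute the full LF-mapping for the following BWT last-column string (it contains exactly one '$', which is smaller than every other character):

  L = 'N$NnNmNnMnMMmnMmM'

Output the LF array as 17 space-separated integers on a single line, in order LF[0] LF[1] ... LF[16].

Char counts: '$':1, 'M':5, 'N':4, 'm':3, 'n':4
C (first-col start): C('$')=0, C('M')=1, C('N')=6, C('m')=10, C('n')=13
L[0]='N': occ=0, LF[0]=C('N')+0=6+0=6
L[1]='$': occ=0, LF[1]=C('$')+0=0+0=0
L[2]='N': occ=1, LF[2]=C('N')+1=6+1=7
L[3]='n': occ=0, LF[3]=C('n')+0=13+0=13
L[4]='N': occ=2, LF[4]=C('N')+2=6+2=8
L[5]='m': occ=0, LF[5]=C('m')+0=10+0=10
L[6]='N': occ=3, LF[6]=C('N')+3=6+3=9
L[7]='n': occ=1, LF[7]=C('n')+1=13+1=14
L[8]='M': occ=0, LF[8]=C('M')+0=1+0=1
L[9]='n': occ=2, LF[9]=C('n')+2=13+2=15
L[10]='M': occ=1, LF[10]=C('M')+1=1+1=2
L[11]='M': occ=2, LF[11]=C('M')+2=1+2=3
L[12]='m': occ=1, LF[12]=C('m')+1=10+1=11
L[13]='n': occ=3, LF[13]=C('n')+3=13+3=16
L[14]='M': occ=3, LF[14]=C('M')+3=1+3=4
L[15]='m': occ=2, LF[15]=C('m')+2=10+2=12
L[16]='M': occ=4, LF[16]=C('M')+4=1+4=5

Answer: 6 0 7 13 8 10 9 14 1 15 2 3 11 16 4 12 5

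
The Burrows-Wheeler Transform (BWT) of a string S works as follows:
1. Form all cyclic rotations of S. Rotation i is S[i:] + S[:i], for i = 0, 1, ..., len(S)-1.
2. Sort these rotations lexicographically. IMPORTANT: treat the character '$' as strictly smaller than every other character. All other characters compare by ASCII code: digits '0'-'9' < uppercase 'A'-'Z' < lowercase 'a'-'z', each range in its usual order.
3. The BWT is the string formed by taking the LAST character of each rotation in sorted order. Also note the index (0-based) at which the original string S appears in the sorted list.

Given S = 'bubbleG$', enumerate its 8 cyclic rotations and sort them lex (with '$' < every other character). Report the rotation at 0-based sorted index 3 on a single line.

All 8 rotations (rotation i = S[i:]+S[:i]):
  rot[0] = bubbleG$
  rot[1] = ubbleG$b
  rot[2] = bbleG$bu
  rot[3] = bleG$bub
  rot[4] = leG$bubb
  rot[5] = eG$bubbl
  rot[6] = G$bubble
  rot[7] = $bubbleG
Sorted (with $ < everything):
  sorted[0] = $bubbleG
  sorted[1] = G$bubble
  sorted[2] = bbleG$bu
  sorted[3] = bleG$bub
  sorted[4] = bubbleG$
  sorted[5] = eG$bubbl
  sorted[6] = leG$bubb
  sorted[7] = ubbleG$b
sorted[3] = bleG$bub

Answer: bleG$bub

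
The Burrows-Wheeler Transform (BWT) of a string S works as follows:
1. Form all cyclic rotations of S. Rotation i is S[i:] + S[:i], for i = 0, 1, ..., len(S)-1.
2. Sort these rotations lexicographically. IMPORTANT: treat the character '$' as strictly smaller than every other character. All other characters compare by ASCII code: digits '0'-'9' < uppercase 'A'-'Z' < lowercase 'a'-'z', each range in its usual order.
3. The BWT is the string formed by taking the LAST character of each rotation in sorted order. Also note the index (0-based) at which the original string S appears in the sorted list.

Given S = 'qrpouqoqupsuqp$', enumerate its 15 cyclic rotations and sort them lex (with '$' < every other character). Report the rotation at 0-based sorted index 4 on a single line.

Answer: pouqoqupsuqp$qr

Derivation:
All 15 rotations (rotation i = S[i:]+S[:i]):
  rot[0] = qrpouqoqupsuqp$
  rot[1] = rpouqoqupsuqp$q
  rot[2] = pouqoqupsuqp$qr
  rot[3] = ouqoqupsuqp$qrp
  rot[4] = uqoqupsuqp$qrpo
  rot[5] = qoqupsuqp$qrpou
  rot[6] = oqupsuqp$qrpouq
  rot[7] = qupsuqp$qrpouqo
  rot[8] = upsuqp$qrpouqoq
  rot[9] = psuqp$qrpouqoqu
  rot[10] = suqp$qrpouqoqup
  rot[11] = uqp$qrpouqoqups
  rot[12] = qp$qrpouqoqupsu
  rot[13] = p$qrpouqoqupsuq
  rot[14] = $qrpouqoqupsuqp
Sorted (with $ < everything):
  sorted[0] = $qrpouqoqupsuqp
  sorted[1] = oqupsuqp$qrpouq
  sorted[2] = ouqoqupsuqp$qrp
  sorted[3] = p$qrpouqoqupsuq
  sorted[4] = pouqoqupsuqp$qr
  sorted[5] = psuqp$qrpouqoqu
  sorted[6] = qoqupsuqp$qrpou
  sorted[7] = qp$qrpouqoqupsu
  sorted[8] = qrpouqoqupsuqp$
  sorted[9] = qupsuqp$qrpouqo
  sorted[10] = rpouqoqupsuqp$q
  sorted[11] = suqp$qrpouqoqup
  sorted[12] = upsuqp$qrpouqoq
  sorted[13] = uqoqupsuqp$qrpo
  sorted[14] = uqp$qrpouqoqups
sorted[4] = pouqoqupsuqp$qr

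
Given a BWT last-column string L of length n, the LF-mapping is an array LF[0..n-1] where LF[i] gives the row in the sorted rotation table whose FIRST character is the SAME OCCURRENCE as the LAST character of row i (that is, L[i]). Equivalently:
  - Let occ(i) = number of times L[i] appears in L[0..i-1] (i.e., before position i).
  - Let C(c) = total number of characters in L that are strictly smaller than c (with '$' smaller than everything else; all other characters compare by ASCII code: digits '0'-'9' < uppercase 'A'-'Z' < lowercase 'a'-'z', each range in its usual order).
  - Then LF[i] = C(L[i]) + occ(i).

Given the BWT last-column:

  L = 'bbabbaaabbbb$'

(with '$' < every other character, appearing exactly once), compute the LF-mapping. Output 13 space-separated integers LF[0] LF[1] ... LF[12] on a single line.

Char counts: '$':1, 'a':4, 'b':8
C (first-col start): C('$')=0, C('a')=1, C('b')=5
L[0]='b': occ=0, LF[0]=C('b')+0=5+0=5
L[1]='b': occ=1, LF[1]=C('b')+1=5+1=6
L[2]='a': occ=0, LF[2]=C('a')+0=1+0=1
L[3]='b': occ=2, LF[3]=C('b')+2=5+2=7
L[4]='b': occ=3, LF[4]=C('b')+3=5+3=8
L[5]='a': occ=1, LF[5]=C('a')+1=1+1=2
L[6]='a': occ=2, LF[6]=C('a')+2=1+2=3
L[7]='a': occ=3, LF[7]=C('a')+3=1+3=4
L[8]='b': occ=4, LF[8]=C('b')+4=5+4=9
L[9]='b': occ=5, LF[9]=C('b')+5=5+5=10
L[10]='b': occ=6, LF[10]=C('b')+6=5+6=11
L[11]='b': occ=7, LF[11]=C('b')+7=5+7=12
L[12]='$': occ=0, LF[12]=C('$')+0=0+0=0

Answer: 5 6 1 7 8 2 3 4 9 10 11 12 0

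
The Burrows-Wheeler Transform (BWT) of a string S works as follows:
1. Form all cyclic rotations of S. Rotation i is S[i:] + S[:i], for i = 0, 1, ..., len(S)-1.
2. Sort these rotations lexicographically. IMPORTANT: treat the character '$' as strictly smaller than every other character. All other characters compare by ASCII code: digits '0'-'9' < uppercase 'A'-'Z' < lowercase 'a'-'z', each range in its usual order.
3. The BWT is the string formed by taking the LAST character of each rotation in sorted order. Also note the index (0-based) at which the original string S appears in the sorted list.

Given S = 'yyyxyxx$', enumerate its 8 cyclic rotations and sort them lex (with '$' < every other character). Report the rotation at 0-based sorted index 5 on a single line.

Answer: yxyxx$yy

Derivation:
All 8 rotations (rotation i = S[i:]+S[:i]):
  rot[0] = yyyxyxx$
  rot[1] = yyxyxx$y
  rot[2] = yxyxx$yy
  rot[3] = xyxx$yyy
  rot[4] = yxx$yyyx
  rot[5] = xx$yyyxy
  rot[6] = x$yyyxyx
  rot[7] = $yyyxyxx
Sorted (with $ < everything):
  sorted[0] = $yyyxyxx
  sorted[1] = x$yyyxyx
  sorted[2] = xx$yyyxy
  sorted[3] = xyxx$yyy
  sorted[4] = yxx$yyyx
  sorted[5] = yxyxx$yy
  sorted[6] = yyxyxx$y
  sorted[7] = yyyxyxx$
sorted[5] = yxyxx$yy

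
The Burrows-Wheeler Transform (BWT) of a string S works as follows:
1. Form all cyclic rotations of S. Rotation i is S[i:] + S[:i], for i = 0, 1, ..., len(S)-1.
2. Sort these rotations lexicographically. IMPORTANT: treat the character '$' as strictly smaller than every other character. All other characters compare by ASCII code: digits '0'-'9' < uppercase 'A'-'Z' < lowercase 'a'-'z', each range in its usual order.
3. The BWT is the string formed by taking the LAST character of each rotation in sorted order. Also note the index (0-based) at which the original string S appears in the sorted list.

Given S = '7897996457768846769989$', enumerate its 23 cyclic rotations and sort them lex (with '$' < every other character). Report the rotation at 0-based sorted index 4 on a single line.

Answer: 6457768846769989$789799

Derivation:
All 23 rotations (rotation i = S[i:]+S[:i]):
  rot[0] = 7897996457768846769989$
  rot[1] = 897996457768846769989$7
  rot[2] = 97996457768846769989$78
  rot[3] = 7996457768846769989$789
  rot[4] = 996457768846769989$7897
  rot[5] = 96457768846769989$78979
  rot[6] = 6457768846769989$789799
  rot[7] = 457768846769989$7897996
  rot[8] = 57768846769989$78979964
  rot[9] = 7768846769989$789799645
  rot[10] = 768846769989$7897996457
  rot[11] = 68846769989$78979964577
  rot[12] = 8846769989$789799645776
  rot[13] = 846769989$7897996457768
  rot[14] = 46769989$78979964577688
  rot[15] = 6769989$789799645776884
  rot[16] = 769989$7897996457768846
  rot[17] = 69989$78979964577688467
  rot[18] = 9989$789799645776884676
  rot[19] = 989$7897996457768846769
  rot[20] = 89$78979964577688467699
  rot[21] = 9$789799645776884676998
  rot[22] = $7897996457768846769989
Sorted (with $ < everything):
  sorted[0] = $7897996457768846769989
  sorted[1] = 457768846769989$7897996
  sorted[2] = 46769989$78979964577688
  sorted[3] = 57768846769989$78979964
  sorted[4] = 6457768846769989$789799
  sorted[5] = 6769989$789799645776884
  sorted[6] = 68846769989$78979964577
  sorted[7] = 69989$78979964577688467
  sorted[8] = 768846769989$7897996457
  sorted[9] = 769989$7897996457768846
  sorted[10] = 7768846769989$789799645
  sorted[11] = 7897996457768846769989$
  sorted[12] = 7996457768846769989$789
  sorted[13] = 846769989$7897996457768
  sorted[14] = 8846769989$789799645776
  sorted[15] = 89$78979964577688467699
  sorted[16] = 897996457768846769989$7
  sorted[17] = 9$789799645776884676998
  sorted[18] = 96457768846769989$78979
  sorted[19] = 97996457768846769989$78
  sorted[20] = 989$7897996457768846769
  sorted[21] = 996457768846769989$7897
  sorted[22] = 9989$789799645776884676
sorted[4] = 6457768846769989$789799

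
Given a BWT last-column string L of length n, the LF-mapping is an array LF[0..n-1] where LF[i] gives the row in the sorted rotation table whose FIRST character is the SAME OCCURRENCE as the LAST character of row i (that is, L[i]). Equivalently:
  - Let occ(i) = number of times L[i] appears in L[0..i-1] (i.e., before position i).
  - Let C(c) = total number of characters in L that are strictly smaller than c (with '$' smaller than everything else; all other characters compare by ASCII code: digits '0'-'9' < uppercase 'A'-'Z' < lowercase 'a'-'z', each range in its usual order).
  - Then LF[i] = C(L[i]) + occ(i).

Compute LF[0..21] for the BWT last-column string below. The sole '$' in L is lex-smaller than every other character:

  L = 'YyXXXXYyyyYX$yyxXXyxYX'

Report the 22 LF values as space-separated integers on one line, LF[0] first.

Answer: 9 15 1 2 3 4 10 16 17 18 11 5 0 19 20 13 6 7 21 14 12 8

Derivation:
Char counts: '$':1, 'X':8, 'Y':4, 'x':2, 'y':7
C (first-col start): C('$')=0, C('X')=1, C('Y')=9, C('x')=13, C('y')=15
L[0]='Y': occ=0, LF[0]=C('Y')+0=9+0=9
L[1]='y': occ=0, LF[1]=C('y')+0=15+0=15
L[2]='X': occ=0, LF[2]=C('X')+0=1+0=1
L[3]='X': occ=1, LF[3]=C('X')+1=1+1=2
L[4]='X': occ=2, LF[4]=C('X')+2=1+2=3
L[5]='X': occ=3, LF[5]=C('X')+3=1+3=4
L[6]='Y': occ=1, LF[6]=C('Y')+1=9+1=10
L[7]='y': occ=1, LF[7]=C('y')+1=15+1=16
L[8]='y': occ=2, LF[8]=C('y')+2=15+2=17
L[9]='y': occ=3, LF[9]=C('y')+3=15+3=18
L[10]='Y': occ=2, LF[10]=C('Y')+2=9+2=11
L[11]='X': occ=4, LF[11]=C('X')+4=1+4=5
L[12]='$': occ=0, LF[12]=C('$')+0=0+0=0
L[13]='y': occ=4, LF[13]=C('y')+4=15+4=19
L[14]='y': occ=5, LF[14]=C('y')+5=15+5=20
L[15]='x': occ=0, LF[15]=C('x')+0=13+0=13
L[16]='X': occ=5, LF[16]=C('X')+5=1+5=6
L[17]='X': occ=6, LF[17]=C('X')+6=1+6=7
L[18]='y': occ=6, LF[18]=C('y')+6=15+6=21
L[19]='x': occ=1, LF[19]=C('x')+1=13+1=14
L[20]='Y': occ=3, LF[20]=C('Y')+3=9+3=12
L[21]='X': occ=7, LF[21]=C('X')+7=1+7=8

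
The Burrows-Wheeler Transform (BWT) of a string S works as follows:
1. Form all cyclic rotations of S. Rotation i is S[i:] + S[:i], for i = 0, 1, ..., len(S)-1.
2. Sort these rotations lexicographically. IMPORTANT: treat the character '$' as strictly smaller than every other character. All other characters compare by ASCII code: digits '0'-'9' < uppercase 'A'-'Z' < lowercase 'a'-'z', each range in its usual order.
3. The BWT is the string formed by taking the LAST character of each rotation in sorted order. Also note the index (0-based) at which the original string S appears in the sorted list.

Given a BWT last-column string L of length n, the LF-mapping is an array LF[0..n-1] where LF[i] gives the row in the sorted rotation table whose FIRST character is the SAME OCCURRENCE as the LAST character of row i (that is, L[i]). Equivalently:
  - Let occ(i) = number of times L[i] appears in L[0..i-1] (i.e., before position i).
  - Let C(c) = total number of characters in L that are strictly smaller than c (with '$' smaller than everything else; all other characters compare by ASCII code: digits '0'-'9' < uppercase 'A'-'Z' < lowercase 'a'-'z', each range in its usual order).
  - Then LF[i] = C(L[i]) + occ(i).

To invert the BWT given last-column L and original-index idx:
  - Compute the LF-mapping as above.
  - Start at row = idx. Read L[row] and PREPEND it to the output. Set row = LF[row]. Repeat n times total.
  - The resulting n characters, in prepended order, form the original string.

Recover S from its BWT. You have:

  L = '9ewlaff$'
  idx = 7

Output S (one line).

Answer: waffle9$

Derivation:
LF mapping: 1 3 7 6 2 4 5 0
Walk LF starting at row 7, prepending L[row]:
  step 1: row=7, L[7]='$', prepend. Next row=LF[7]=0
  step 2: row=0, L[0]='9', prepend. Next row=LF[0]=1
  step 3: row=1, L[1]='e', prepend. Next row=LF[1]=3
  step 4: row=3, L[3]='l', prepend. Next row=LF[3]=6
  step 5: row=6, L[6]='f', prepend. Next row=LF[6]=5
  step 6: row=5, L[5]='f', prepend. Next row=LF[5]=4
  step 7: row=4, L[4]='a', prepend. Next row=LF[4]=2
  step 8: row=2, L[2]='w', prepend. Next row=LF[2]=7
Reversed output: waffle9$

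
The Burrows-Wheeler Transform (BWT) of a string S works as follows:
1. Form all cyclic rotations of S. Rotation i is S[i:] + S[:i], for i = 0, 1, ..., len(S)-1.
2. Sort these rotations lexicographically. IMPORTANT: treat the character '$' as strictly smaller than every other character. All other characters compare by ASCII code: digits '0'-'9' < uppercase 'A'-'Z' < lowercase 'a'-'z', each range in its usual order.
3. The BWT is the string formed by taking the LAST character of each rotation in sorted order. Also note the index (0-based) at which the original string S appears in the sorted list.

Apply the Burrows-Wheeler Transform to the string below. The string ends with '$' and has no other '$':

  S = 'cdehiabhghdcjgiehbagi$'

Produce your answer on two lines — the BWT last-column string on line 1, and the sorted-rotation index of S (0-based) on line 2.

All 22 rotations (rotation i = S[i:]+S[:i]):
  rot[0] = cdehiabhghdcjgiehbagi$
  rot[1] = dehiabhghdcjgiehbagi$c
  rot[2] = ehiabhghdcjgiehbagi$cd
  rot[3] = hiabhghdcjgiehbagi$cde
  rot[4] = iabhghdcjgiehbagi$cdeh
  rot[5] = abhghdcjgiehbagi$cdehi
  rot[6] = bhghdcjgiehbagi$cdehia
  rot[7] = hghdcjgiehbagi$cdehiab
  rot[8] = ghdcjgiehbagi$cdehiabh
  rot[9] = hdcjgiehbagi$cdehiabhg
  rot[10] = dcjgiehbagi$cdehiabhgh
  rot[11] = cjgiehbagi$cdehiabhghd
  rot[12] = jgiehbagi$cdehiabhghdc
  rot[13] = giehbagi$cdehiabhghdcj
  rot[14] = iehbagi$cdehiabhghdcjg
  rot[15] = ehbagi$cdehiabhghdcjgi
  rot[16] = hbagi$cdehiabhghdcjgie
  rot[17] = bagi$cdehiabhghdcjgieh
  rot[18] = agi$cdehiabhghdcjgiehb
  rot[19] = gi$cdehiabhghdcjgiehba
  rot[20] = i$cdehiabhghdcjgiehbag
  rot[21] = $cdehiabhghdcjgiehbagi
Sorted (with $ < everything):
  sorted[0] = $cdehiabhghdcjgiehbagi  (last char: 'i')
  sorted[1] = abhghdcjgiehbagi$cdehi  (last char: 'i')
  sorted[2] = agi$cdehiabhghdcjgiehb  (last char: 'b')
  sorted[3] = bagi$cdehiabhghdcjgieh  (last char: 'h')
  sorted[4] = bhghdcjgiehbagi$cdehia  (last char: 'a')
  sorted[5] = cdehiabhghdcjgiehbagi$  (last char: '$')
  sorted[6] = cjgiehbagi$cdehiabhghd  (last char: 'd')
  sorted[7] = dcjgiehbagi$cdehiabhgh  (last char: 'h')
  sorted[8] = dehiabhghdcjgiehbagi$c  (last char: 'c')
  sorted[9] = ehbagi$cdehiabhghdcjgi  (last char: 'i')
  sorted[10] = ehiabhghdcjgiehbagi$cd  (last char: 'd')
  sorted[11] = ghdcjgiehbagi$cdehiabh  (last char: 'h')
  sorted[12] = gi$cdehiabhghdcjgiehba  (last char: 'a')
  sorted[13] = giehbagi$cdehiabhghdcj  (last char: 'j')
  sorted[14] = hbagi$cdehiabhghdcjgie  (last char: 'e')
  sorted[15] = hdcjgiehbagi$cdehiabhg  (last char: 'g')
  sorted[16] = hghdcjgiehbagi$cdehiab  (last char: 'b')
  sorted[17] = hiabhghdcjgiehbagi$cde  (last char: 'e')
  sorted[18] = i$cdehiabhghdcjgiehbag  (last char: 'g')
  sorted[19] = iabhghdcjgiehbagi$cdeh  (last char: 'h')
  sorted[20] = iehbagi$cdehiabhghdcjg  (last char: 'g')
  sorted[21] = jgiehbagi$cdehiabhghdc  (last char: 'c')
Last column: iibha$dhcidhajegbeghgc
Original string S is at sorted index 5

Answer: iibha$dhcidhajegbeghgc
5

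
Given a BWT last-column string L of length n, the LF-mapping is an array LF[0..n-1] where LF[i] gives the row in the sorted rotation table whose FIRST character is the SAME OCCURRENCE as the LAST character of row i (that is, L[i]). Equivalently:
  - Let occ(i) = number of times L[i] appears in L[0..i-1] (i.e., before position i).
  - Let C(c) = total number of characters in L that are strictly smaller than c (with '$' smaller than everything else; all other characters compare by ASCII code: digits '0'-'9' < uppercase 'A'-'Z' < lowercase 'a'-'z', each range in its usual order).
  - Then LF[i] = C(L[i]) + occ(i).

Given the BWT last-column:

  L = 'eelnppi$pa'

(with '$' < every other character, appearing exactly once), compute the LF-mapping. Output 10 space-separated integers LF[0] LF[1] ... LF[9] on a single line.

Char counts: '$':1, 'a':1, 'e':2, 'i':1, 'l':1, 'n':1, 'p':3
C (first-col start): C('$')=0, C('a')=1, C('e')=2, C('i')=4, C('l')=5, C('n')=6, C('p')=7
L[0]='e': occ=0, LF[0]=C('e')+0=2+0=2
L[1]='e': occ=1, LF[1]=C('e')+1=2+1=3
L[2]='l': occ=0, LF[2]=C('l')+0=5+0=5
L[3]='n': occ=0, LF[3]=C('n')+0=6+0=6
L[4]='p': occ=0, LF[4]=C('p')+0=7+0=7
L[5]='p': occ=1, LF[5]=C('p')+1=7+1=8
L[6]='i': occ=0, LF[6]=C('i')+0=4+0=4
L[7]='$': occ=0, LF[7]=C('$')+0=0+0=0
L[8]='p': occ=2, LF[8]=C('p')+2=7+2=9
L[9]='a': occ=0, LF[9]=C('a')+0=1+0=1

Answer: 2 3 5 6 7 8 4 0 9 1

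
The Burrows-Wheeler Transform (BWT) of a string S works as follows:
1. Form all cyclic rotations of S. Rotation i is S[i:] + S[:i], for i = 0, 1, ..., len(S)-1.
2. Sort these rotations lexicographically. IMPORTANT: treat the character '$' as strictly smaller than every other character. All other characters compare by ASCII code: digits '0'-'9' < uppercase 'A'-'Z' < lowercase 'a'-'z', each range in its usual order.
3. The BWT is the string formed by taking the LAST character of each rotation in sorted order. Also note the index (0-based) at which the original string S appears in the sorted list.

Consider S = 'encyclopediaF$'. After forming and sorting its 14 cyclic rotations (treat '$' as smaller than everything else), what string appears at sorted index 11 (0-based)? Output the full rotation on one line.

Answer: opediaF$encycl

Derivation:
All 14 rotations (rotation i = S[i:]+S[:i]):
  rot[0] = encyclopediaF$
  rot[1] = ncyclopediaF$e
  rot[2] = cyclopediaF$en
  rot[3] = yclopediaF$enc
  rot[4] = clopediaF$ency
  rot[5] = lopediaF$encyc
  rot[6] = opediaF$encycl
  rot[7] = pediaF$encyclo
  rot[8] = ediaF$encyclop
  rot[9] = diaF$encyclope
  rot[10] = iaF$encycloped
  rot[11] = aF$encyclopedi
  rot[12] = F$encyclopedia
  rot[13] = $encyclopediaF
Sorted (with $ < everything):
  sorted[0] = $encyclopediaF
  sorted[1] = F$encyclopedia
  sorted[2] = aF$encyclopedi
  sorted[3] = clopediaF$ency
  sorted[4] = cyclopediaF$en
  sorted[5] = diaF$encyclope
  sorted[6] = ediaF$encyclop
  sorted[7] = encyclopediaF$
  sorted[8] = iaF$encycloped
  sorted[9] = lopediaF$encyc
  sorted[10] = ncyclopediaF$e
  sorted[11] = opediaF$encycl
  sorted[12] = pediaF$encyclo
  sorted[13] = yclopediaF$enc
sorted[11] = opediaF$encycl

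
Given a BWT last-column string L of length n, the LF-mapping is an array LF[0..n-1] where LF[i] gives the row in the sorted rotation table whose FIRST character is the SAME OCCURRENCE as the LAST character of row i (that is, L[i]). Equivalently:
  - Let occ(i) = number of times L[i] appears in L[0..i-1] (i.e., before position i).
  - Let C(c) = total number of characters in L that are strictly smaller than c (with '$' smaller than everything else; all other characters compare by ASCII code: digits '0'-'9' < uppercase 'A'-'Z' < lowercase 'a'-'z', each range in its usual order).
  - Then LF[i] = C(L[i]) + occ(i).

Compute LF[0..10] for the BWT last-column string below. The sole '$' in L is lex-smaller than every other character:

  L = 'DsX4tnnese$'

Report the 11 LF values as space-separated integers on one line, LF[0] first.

Answer: 2 8 3 1 10 6 7 4 9 5 0

Derivation:
Char counts: '$':1, '4':1, 'D':1, 'X':1, 'e':2, 'n':2, 's':2, 't':1
C (first-col start): C('$')=0, C('4')=1, C('D')=2, C('X')=3, C('e')=4, C('n')=6, C('s')=8, C('t')=10
L[0]='D': occ=0, LF[0]=C('D')+0=2+0=2
L[1]='s': occ=0, LF[1]=C('s')+0=8+0=8
L[2]='X': occ=0, LF[2]=C('X')+0=3+0=3
L[3]='4': occ=0, LF[3]=C('4')+0=1+0=1
L[4]='t': occ=0, LF[4]=C('t')+0=10+0=10
L[5]='n': occ=0, LF[5]=C('n')+0=6+0=6
L[6]='n': occ=1, LF[6]=C('n')+1=6+1=7
L[7]='e': occ=0, LF[7]=C('e')+0=4+0=4
L[8]='s': occ=1, LF[8]=C('s')+1=8+1=9
L[9]='e': occ=1, LF[9]=C('e')+1=4+1=5
L[10]='$': occ=0, LF[10]=C('$')+0=0+0=0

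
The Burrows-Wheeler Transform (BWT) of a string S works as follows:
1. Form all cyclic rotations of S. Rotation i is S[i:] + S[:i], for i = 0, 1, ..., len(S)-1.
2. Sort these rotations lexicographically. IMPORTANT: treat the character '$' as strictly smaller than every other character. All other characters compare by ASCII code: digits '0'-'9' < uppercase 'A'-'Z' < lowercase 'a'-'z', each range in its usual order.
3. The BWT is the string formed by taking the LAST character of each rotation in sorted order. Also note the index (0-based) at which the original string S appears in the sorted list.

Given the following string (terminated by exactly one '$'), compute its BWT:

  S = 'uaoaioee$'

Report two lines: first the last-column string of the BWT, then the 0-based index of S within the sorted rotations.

Answer: eoueoaai$
8

Derivation:
All 9 rotations (rotation i = S[i:]+S[:i]):
  rot[0] = uaoaioee$
  rot[1] = aoaioee$u
  rot[2] = oaioee$ua
  rot[3] = aioee$uao
  rot[4] = ioee$uaoa
  rot[5] = oee$uaoai
  rot[6] = ee$uaoaio
  rot[7] = e$uaoaioe
  rot[8] = $uaoaioee
Sorted (with $ < everything):
  sorted[0] = $uaoaioee  (last char: 'e')
  sorted[1] = aioee$uao  (last char: 'o')
  sorted[2] = aoaioee$u  (last char: 'u')
  sorted[3] = e$uaoaioe  (last char: 'e')
  sorted[4] = ee$uaoaio  (last char: 'o')
  sorted[5] = ioee$uaoa  (last char: 'a')
  sorted[6] = oaioee$ua  (last char: 'a')
  sorted[7] = oee$uaoai  (last char: 'i')
  sorted[8] = uaoaioee$  (last char: '$')
Last column: eoueoaai$
Original string S is at sorted index 8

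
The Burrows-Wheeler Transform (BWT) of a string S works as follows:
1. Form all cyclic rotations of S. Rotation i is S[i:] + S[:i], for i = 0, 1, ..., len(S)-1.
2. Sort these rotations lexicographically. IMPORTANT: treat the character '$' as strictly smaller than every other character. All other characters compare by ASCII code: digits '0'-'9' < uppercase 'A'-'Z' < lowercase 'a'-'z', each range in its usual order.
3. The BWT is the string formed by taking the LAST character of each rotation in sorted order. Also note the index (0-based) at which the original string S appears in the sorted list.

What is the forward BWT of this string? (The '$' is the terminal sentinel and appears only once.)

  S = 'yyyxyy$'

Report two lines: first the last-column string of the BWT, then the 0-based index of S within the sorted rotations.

All 7 rotations (rotation i = S[i:]+S[:i]):
  rot[0] = yyyxyy$
  rot[1] = yyxyy$y
  rot[2] = yxyy$yy
  rot[3] = xyy$yyy
  rot[4] = yy$yyyx
  rot[5] = y$yyyxy
  rot[6] = $yyyxyy
Sorted (with $ < everything):
  sorted[0] = $yyyxyy  (last char: 'y')
  sorted[1] = xyy$yyy  (last char: 'y')
  sorted[2] = y$yyyxy  (last char: 'y')
  sorted[3] = yxyy$yy  (last char: 'y')
  sorted[4] = yy$yyyx  (last char: 'x')
  sorted[5] = yyxyy$y  (last char: 'y')
  sorted[6] = yyyxyy$  (last char: '$')
Last column: yyyyxy$
Original string S is at sorted index 6

Answer: yyyyxy$
6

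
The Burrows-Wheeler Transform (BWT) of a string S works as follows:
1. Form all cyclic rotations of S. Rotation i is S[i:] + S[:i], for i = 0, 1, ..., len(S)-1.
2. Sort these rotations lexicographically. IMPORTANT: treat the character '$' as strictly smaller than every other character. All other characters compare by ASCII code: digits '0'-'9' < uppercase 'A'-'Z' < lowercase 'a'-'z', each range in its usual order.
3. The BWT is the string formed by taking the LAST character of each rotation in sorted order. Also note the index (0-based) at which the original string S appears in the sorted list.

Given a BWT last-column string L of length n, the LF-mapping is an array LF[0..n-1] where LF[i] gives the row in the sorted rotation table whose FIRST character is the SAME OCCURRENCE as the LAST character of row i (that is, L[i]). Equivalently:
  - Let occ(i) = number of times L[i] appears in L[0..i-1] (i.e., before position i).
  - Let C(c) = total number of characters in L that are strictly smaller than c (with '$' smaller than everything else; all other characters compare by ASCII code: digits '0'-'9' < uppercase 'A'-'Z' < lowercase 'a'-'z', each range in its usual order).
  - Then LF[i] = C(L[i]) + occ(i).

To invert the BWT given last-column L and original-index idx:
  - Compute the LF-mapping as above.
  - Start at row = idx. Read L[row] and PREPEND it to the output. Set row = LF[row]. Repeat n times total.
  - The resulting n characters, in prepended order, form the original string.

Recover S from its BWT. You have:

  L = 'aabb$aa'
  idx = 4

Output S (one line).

LF mapping: 1 2 5 6 0 3 4
Walk LF starting at row 4, prepending L[row]:
  step 1: row=4, L[4]='$', prepend. Next row=LF[4]=0
  step 2: row=0, L[0]='a', prepend. Next row=LF[0]=1
  step 3: row=1, L[1]='a', prepend. Next row=LF[1]=2
  step 4: row=2, L[2]='b', prepend. Next row=LF[2]=5
  step 5: row=5, L[5]='a', prepend. Next row=LF[5]=3
  step 6: row=3, L[3]='b', prepend. Next row=LF[3]=6
  step 7: row=6, L[6]='a', prepend. Next row=LF[6]=4
Reversed output: ababaa$

Answer: ababaa$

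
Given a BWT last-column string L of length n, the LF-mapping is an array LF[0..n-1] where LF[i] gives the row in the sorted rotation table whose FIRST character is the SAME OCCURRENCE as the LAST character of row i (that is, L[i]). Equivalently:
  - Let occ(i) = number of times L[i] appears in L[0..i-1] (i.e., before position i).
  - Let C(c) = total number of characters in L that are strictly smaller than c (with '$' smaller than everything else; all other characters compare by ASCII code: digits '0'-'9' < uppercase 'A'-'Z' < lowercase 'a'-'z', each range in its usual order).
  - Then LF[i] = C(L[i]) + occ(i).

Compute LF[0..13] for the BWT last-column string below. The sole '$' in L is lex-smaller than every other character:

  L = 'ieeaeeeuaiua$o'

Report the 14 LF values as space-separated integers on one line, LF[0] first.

Char counts: '$':1, 'a':3, 'e':5, 'i':2, 'o':1, 'u':2
C (first-col start): C('$')=0, C('a')=1, C('e')=4, C('i')=9, C('o')=11, C('u')=12
L[0]='i': occ=0, LF[0]=C('i')+0=9+0=9
L[1]='e': occ=0, LF[1]=C('e')+0=4+0=4
L[2]='e': occ=1, LF[2]=C('e')+1=4+1=5
L[3]='a': occ=0, LF[3]=C('a')+0=1+0=1
L[4]='e': occ=2, LF[4]=C('e')+2=4+2=6
L[5]='e': occ=3, LF[5]=C('e')+3=4+3=7
L[6]='e': occ=4, LF[6]=C('e')+4=4+4=8
L[7]='u': occ=0, LF[7]=C('u')+0=12+0=12
L[8]='a': occ=1, LF[8]=C('a')+1=1+1=2
L[9]='i': occ=1, LF[9]=C('i')+1=9+1=10
L[10]='u': occ=1, LF[10]=C('u')+1=12+1=13
L[11]='a': occ=2, LF[11]=C('a')+2=1+2=3
L[12]='$': occ=0, LF[12]=C('$')+0=0+0=0
L[13]='o': occ=0, LF[13]=C('o')+0=11+0=11

Answer: 9 4 5 1 6 7 8 12 2 10 13 3 0 11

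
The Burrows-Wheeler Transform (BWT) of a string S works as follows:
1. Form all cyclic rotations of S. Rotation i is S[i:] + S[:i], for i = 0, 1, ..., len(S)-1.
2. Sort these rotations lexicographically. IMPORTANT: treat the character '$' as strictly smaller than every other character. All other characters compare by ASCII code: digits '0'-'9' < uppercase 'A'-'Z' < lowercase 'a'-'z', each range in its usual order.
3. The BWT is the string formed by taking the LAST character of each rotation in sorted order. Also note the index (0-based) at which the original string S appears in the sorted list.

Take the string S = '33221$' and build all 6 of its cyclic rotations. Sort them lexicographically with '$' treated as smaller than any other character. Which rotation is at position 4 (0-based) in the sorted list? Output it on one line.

Answer: 3221$3

Derivation:
All 6 rotations (rotation i = S[i:]+S[:i]):
  rot[0] = 33221$
  rot[1] = 3221$3
  rot[2] = 221$33
  rot[3] = 21$332
  rot[4] = 1$3322
  rot[5] = $33221
Sorted (with $ < everything):
  sorted[0] = $33221
  sorted[1] = 1$3322
  sorted[2] = 21$332
  sorted[3] = 221$33
  sorted[4] = 3221$3
  sorted[5] = 33221$
sorted[4] = 3221$3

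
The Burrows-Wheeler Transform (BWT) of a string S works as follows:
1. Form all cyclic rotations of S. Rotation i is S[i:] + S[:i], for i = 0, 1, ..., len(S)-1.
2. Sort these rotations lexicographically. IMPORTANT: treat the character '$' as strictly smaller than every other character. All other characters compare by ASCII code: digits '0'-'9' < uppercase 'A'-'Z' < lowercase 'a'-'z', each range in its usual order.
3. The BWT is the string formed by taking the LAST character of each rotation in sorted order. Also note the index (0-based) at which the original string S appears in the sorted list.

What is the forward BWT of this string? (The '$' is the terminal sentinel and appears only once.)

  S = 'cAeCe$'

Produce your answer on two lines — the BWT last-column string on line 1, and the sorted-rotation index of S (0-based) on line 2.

All 6 rotations (rotation i = S[i:]+S[:i]):
  rot[0] = cAeCe$
  rot[1] = AeCe$c
  rot[2] = eCe$cA
  rot[3] = Ce$cAe
  rot[4] = e$cAeC
  rot[5] = $cAeCe
Sorted (with $ < everything):
  sorted[0] = $cAeCe  (last char: 'e')
  sorted[1] = AeCe$c  (last char: 'c')
  sorted[2] = Ce$cAe  (last char: 'e')
  sorted[3] = cAeCe$  (last char: '$')
  sorted[4] = e$cAeC  (last char: 'C')
  sorted[5] = eCe$cA  (last char: 'A')
Last column: ece$CA
Original string S is at sorted index 3

Answer: ece$CA
3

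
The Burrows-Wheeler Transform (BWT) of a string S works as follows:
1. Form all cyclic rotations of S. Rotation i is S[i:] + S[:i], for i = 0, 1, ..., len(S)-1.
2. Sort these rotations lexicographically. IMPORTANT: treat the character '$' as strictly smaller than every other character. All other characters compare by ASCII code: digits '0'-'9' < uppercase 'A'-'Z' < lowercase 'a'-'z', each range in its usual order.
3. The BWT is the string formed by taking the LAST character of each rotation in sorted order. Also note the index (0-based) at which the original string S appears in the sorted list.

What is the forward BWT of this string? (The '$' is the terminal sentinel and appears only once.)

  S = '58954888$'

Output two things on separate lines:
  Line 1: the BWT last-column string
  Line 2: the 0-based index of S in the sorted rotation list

All 9 rotations (rotation i = S[i:]+S[:i]):
  rot[0] = 58954888$
  rot[1] = 8954888$5
  rot[2] = 954888$58
  rot[3] = 54888$589
  rot[4] = 4888$5895
  rot[5] = 888$58954
  rot[6] = 88$589548
  rot[7] = 8$5895488
  rot[8] = $58954888
Sorted (with $ < everything):
  sorted[0] = $58954888  (last char: '8')
  sorted[1] = 4888$5895  (last char: '5')
  sorted[2] = 54888$589  (last char: '9')
  sorted[3] = 58954888$  (last char: '$')
  sorted[4] = 8$5895488  (last char: '8')
  sorted[5] = 88$589548  (last char: '8')
  sorted[6] = 888$58954  (last char: '4')
  sorted[7] = 8954888$5  (last char: '5')
  sorted[8] = 954888$58  (last char: '8')
Last column: 859$88458
Original string S is at sorted index 3

Answer: 859$88458
3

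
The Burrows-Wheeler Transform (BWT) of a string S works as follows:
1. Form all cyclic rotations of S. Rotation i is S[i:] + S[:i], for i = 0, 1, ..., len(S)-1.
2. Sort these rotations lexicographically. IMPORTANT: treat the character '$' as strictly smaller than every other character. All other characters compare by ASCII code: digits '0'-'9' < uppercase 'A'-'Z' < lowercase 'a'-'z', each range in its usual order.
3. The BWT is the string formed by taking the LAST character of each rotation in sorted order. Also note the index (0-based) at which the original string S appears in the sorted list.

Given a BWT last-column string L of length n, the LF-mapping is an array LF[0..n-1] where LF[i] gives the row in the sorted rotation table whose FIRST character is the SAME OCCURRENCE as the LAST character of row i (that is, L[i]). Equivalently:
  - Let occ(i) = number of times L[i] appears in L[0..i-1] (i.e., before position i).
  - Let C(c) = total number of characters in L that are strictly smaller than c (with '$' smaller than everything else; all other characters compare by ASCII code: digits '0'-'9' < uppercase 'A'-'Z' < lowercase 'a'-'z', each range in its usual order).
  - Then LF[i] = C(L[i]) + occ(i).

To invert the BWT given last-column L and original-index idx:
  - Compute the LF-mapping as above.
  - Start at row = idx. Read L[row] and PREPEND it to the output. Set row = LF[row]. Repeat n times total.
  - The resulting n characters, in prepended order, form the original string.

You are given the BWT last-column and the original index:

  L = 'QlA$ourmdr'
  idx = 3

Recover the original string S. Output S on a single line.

Answer: drumrolAQ$

Derivation:
LF mapping: 2 4 1 0 6 9 7 5 3 8
Walk LF starting at row 3, prepending L[row]:
  step 1: row=3, L[3]='$', prepend. Next row=LF[3]=0
  step 2: row=0, L[0]='Q', prepend. Next row=LF[0]=2
  step 3: row=2, L[2]='A', prepend. Next row=LF[2]=1
  step 4: row=1, L[1]='l', prepend. Next row=LF[1]=4
  step 5: row=4, L[4]='o', prepend. Next row=LF[4]=6
  step 6: row=6, L[6]='r', prepend. Next row=LF[6]=7
  step 7: row=7, L[7]='m', prepend. Next row=LF[7]=5
  step 8: row=5, L[5]='u', prepend. Next row=LF[5]=9
  step 9: row=9, L[9]='r', prepend. Next row=LF[9]=8
  step 10: row=8, L[8]='d', prepend. Next row=LF[8]=3
Reversed output: drumrolAQ$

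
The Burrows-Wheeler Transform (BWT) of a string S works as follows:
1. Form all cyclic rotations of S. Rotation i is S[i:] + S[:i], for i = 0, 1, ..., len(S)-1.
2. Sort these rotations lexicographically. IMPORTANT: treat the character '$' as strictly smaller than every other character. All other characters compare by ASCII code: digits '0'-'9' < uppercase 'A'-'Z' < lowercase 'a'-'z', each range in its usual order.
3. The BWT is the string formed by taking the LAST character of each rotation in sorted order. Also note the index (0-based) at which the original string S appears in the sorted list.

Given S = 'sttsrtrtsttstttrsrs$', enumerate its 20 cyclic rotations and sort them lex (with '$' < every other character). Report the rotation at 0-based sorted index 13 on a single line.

Answer: tsrtrtsttstttrsrs$st

Derivation:
All 20 rotations (rotation i = S[i:]+S[:i]):
  rot[0] = sttsrtrtsttstttrsrs$
  rot[1] = ttsrtrtsttstttrsrs$s
  rot[2] = tsrtrtsttstttrsrs$st
  rot[3] = srtrtsttstttrsrs$stt
  rot[4] = rtrtsttstttrsrs$stts
  rot[5] = trtsttstttrsrs$sttsr
  rot[6] = rtsttstttrsrs$sttsrt
  rot[7] = tsttstttrsrs$sttsrtr
  rot[8] = sttstttrsrs$sttsrtrt
  rot[9] = ttstttrsrs$sttsrtrts
  rot[10] = tstttrsrs$sttsrtrtst
  rot[11] = stttrsrs$sttsrtrtstt
  rot[12] = tttrsrs$sttsrtrtstts
  rot[13] = ttrsrs$sttsrtrtsttst
  rot[14] = trsrs$sttsrtrtsttstt
  rot[15] = rsrs$sttsrtrtsttsttt
  rot[16] = srs$sttsrtrtsttstttr
  rot[17] = rs$sttsrtrtsttstttrs
  rot[18] = s$sttsrtrtsttstttrsr
  rot[19] = $sttsrtrtsttstttrsrs
Sorted (with $ < everything):
  sorted[0] = $sttsrtrtsttstttrsrs
  sorted[1] = rs$sttsrtrtsttstttrs
  sorted[2] = rsrs$sttsrtrtsttsttt
  sorted[3] = rtrtsttstttrsrs$stts
  sorted[4] = rtsttstttrsrs$sttsrt
  sorted[5] = s$sttsrtrtsttstttrsr
  sorted[6] = srs$sttsrtrtsttstttr
  sorted[7] = srtrtsttstttrsrs$stt
  sorted[8] = sttsrtrtsttstttrsrs$
  sorted[9] = sttstttrsrs$sttsrtrt
  sorted[10] = stttrsrs$sttsrtrtstt
  sorted[11] = trsrs$sttsrtrtsttstt
  sorted[12] = trtsttstttrsrs$sttsr
  sorted[13] = tsrtrtsttstttrsrs$st
  sorted[14] = tsttstttrsrs$sttsrtr
  sorted[15] = tstttrsrs$sttsrtrtst
  sorted[16] = ttrsrs$sttsrtrtsttst
  sorted[17] = ttsrtrtsttstttrsrs$s
  sorted[18] = ttstttrsrs$sttsrtrts
  sorted[19] = tttrsrs$sttsrtrtstts
sorted[13] = tsrtrtsttstttrsrs$st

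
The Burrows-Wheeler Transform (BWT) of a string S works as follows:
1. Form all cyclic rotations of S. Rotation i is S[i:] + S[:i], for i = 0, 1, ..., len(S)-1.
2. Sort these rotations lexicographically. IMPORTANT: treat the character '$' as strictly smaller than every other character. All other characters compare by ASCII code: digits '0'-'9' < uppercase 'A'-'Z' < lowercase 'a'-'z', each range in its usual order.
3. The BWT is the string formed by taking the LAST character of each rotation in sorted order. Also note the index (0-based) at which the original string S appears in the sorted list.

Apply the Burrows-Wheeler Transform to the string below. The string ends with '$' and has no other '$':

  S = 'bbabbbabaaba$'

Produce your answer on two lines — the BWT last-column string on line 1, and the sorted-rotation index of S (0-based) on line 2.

All 13 rotations (rotation i = S[i:]+S[:i]):
  rot[0] = bbabbbabaaba$
  rot[1] = babbbabaaba$b
  rot[2] = abbbabaaba$bb
  rot[3] = bbbabaaba$bba
  rot[4] = bbabaaba$bbab
  rot[5] = babaaba$bbabb
  rot[6] = abaaba$bbabbb
  rot[7] = baaba$bbabbba
  rot[8] = aaba$bbabbbab
  rot[9] = aba$bbabbbaba
  rot[10] = ba$bbabbbabaa
  rot[11] = a$bbabbbabaab
  rot[12] = $bbabbbabaaba
Sorted (with $ < everything):
  sorted[0] = $bbabbbabaaba  (last char: 'a')
  sorted[1] = a$bbabbbabaab  (last char: 'b')
  sorted[2] = aaba$bbabbbab  (last char: 'b')
  sorted[3] = aba$bbabbbaba  (last char: 'a')
  sorted[4] = abaaba$bbabbb  (last char: 'b')
  sorted[5] = abbbabaaba$bb  (last char: 'b')
  sorted[6] = ba$bbabbbabaa  (last char: 'a')
  sorted[7] = baaba$bbabbba  (last char: 'a')
  sorted[8] = babaaba$bbabb  (last char: 'b')
  sorted[9] = babbbabaaba$b  (last char: 'b')
  sorted[10] = bbabaaba$bbab  (last char: 'b')
  sorted[11] = bbabbbabaaba$  (last char: '$')
  sorted[12] = bbbabaaba$bba  (last char: 'a')
Last column: abbabbaabbb$a
Original string S is at sorted index 11

Answer: abbabbaabbb$a
11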